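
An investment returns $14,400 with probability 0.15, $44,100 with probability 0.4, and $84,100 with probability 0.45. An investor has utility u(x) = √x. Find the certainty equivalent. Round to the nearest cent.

$54,056.25

E[u] = 0.15·√14400 + 0.4·√44100 + 0.45·√84100 = 0.15·120 + 0.4·210 + 0.45·290 = 232.5
CE = (232.5)² = 54056.25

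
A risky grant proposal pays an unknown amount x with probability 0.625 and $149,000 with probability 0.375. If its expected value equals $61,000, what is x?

0.625·x + 0.375·149000 = 61000
0.625·x = 61000 − 55875 = 5125
x = 5125 / 0.625 = 8200

x = $8,200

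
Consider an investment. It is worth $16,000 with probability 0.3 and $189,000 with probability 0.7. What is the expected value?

EV = 0.3 × 16000 + 0.7 × 189000 = 4800 + 132300 = 137100

$137,100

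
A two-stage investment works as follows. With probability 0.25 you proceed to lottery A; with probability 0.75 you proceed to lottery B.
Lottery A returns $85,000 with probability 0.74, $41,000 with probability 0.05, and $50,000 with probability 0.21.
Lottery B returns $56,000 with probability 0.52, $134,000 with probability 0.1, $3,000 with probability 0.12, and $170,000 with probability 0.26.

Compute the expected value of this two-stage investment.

$84,172.50

EV(A) = 0.74 × 85000 + 0.05 × 41000 + 0.21 × 50000 = 62900 + 2050 + 10500 = 75450
EV(B) = 0.52 × 56000 + 0.1 × 134000 + 0.12 × 3000 + 0.26 × 170000 = 29120 + 13400 + 360 + 44200 = 87080
Overall = 0.25 × 75450 + 0.75 × 87080 = 18862.5 + 65310 = 84172.5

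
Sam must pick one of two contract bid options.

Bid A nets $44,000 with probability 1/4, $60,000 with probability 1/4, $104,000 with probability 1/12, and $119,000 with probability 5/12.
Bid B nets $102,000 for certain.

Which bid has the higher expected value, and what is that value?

Bid A = 1/4 × 44000 + 1/4 × 60000 + 1/12 × 104000 + 5/12 × 119000 = 11000 + 15000 + 8666.6667 + 49583.3333 = 84250
Bid B: 102000 (certain)

Bid B ($102,000)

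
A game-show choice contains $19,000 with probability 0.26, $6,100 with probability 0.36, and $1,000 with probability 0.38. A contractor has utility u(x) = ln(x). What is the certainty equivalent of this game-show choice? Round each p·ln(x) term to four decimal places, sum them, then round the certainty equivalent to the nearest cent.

$4,122.85

E[u] = 0.26·ln(19000) + 0.36·ln(6100) + 0.38·ln(1000) = 2.5616 + 3.1378 + 2.6249 = 8.3243
CE = e^8.3243 ≈ 4122.85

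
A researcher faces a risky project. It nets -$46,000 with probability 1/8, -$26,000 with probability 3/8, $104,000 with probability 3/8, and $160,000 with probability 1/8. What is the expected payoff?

EV = 1/8 × (-46000) + 3/8 × (-26000) + 3/8 × 104000 + 1/8 × 160000 = -5750 − 9750 + 39000 + 20000 = 43500

$43,500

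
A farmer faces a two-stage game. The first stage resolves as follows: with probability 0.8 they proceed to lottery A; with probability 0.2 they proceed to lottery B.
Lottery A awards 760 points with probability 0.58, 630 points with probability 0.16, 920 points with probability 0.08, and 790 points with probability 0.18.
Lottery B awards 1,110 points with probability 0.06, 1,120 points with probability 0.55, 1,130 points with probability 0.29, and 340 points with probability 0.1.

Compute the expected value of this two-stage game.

814.78 points

EV(A) = 0.58 × 760 + 0.16 × 630 + 0.08 × 920 + 0.18 × 790 = 440.8 + 100.8 + 73.6 + 142.2 = 757.4
EV(B) = 0.06 × 1110 + 0.55 × 1120 + 0.29 × 1130 + 0.1 × 340 = 66.6 + 616 + 327.7 + 34 = 1044.3
Overall = 0.8 × 757.4 + 0.2 × 1044.3 = 605.92 + 208.86 = 814.78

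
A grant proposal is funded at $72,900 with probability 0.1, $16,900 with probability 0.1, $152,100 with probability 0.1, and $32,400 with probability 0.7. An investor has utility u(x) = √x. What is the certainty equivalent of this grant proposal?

E[u] = 0.1·√72900 + 0.1·√16900 + 0.1·√152100 + 0.7·√32400 = 0.1·270 + 0.1·130 + 0.1·390 + 0.7·180 = 205
CE = (205)² = 42025

$42,025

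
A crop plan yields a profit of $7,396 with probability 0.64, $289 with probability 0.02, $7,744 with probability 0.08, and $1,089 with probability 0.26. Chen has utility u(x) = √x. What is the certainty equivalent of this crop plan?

$5,041

E[u] = 0.64·√7396 + 0.02·√289 + 0.08·√7744 + 0.26·√1089 = 0.64·86 + 0.02·17 + 0.08·88 + 0.26·33 = 71
CE = (71)² = 5041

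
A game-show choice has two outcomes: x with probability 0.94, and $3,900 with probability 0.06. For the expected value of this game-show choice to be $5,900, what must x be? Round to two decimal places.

0.94·x + 0.06·3900 = 5900
0.94·x = 5900 − 234 = 5666
x = 5666 / 0.94 = 6027.6596

x = $6,027.66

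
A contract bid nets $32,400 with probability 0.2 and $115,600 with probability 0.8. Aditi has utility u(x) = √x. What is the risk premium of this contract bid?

$4,096

E[u] = 0.2·√32400 + 0.8·√115600 = 0.2·180 + 0.8·340 = 308
CE = (308)² = 94864
Risk premium = EV − CE = 98960 − 94864 = 4096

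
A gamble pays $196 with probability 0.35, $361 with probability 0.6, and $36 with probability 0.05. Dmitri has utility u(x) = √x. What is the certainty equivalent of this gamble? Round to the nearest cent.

$275.56

E[u] = 0.35·√196 + 0.6·√361 + 0.05·√36 = 0.35·14 + 0.6·19 + 0.05·6 = 16.6
CE = (16.6)² = 275.56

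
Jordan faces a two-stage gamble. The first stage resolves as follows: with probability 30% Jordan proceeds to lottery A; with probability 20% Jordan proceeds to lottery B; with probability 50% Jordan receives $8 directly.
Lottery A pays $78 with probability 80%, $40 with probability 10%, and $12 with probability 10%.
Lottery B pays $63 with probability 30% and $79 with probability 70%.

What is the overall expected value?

EV(A) = 0.8 × 78 + 0.1 × 40 + 0.1 × 12 = 62.4 + 4 + 1.2 = 67.6
EV(B) = 0.3 × 63 + 0.7 × 79 = 18.9 + 55.3 = 74.2
Branch C: 8 (certain)
Overall = 0.3 × 67.6 + 0.2 × 74.2 + 0.5 × 8 = 20.28 + 14.84 + 4 = 39.12

$39.12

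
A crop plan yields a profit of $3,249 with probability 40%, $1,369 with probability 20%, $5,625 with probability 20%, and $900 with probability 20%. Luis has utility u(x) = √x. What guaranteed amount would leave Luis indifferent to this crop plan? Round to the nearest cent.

$2,621.44

E[u] = 0.4·√3249 + 0.2·√1369 + 0.2·√5625 + 0.2·√900 = 0.4·57 + 0.2·37 + 0.2·75 + 0.2·30 = 51.2
CE = (51.2)² = 2621.44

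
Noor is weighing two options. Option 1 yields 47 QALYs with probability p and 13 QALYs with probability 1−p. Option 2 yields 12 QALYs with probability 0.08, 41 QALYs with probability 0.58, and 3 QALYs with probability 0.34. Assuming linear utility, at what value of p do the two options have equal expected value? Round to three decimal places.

EV(Option 2) = 0.08 × 12 + 0.58 × 41 + 0.34 × 3 = 0.96 + 23.78 + 1.02 = 25.76
p·47 + (1−p)·13 = 25.76
34p + 13 = 25.76
p = (25.76 − 13) / 34

p = 0.375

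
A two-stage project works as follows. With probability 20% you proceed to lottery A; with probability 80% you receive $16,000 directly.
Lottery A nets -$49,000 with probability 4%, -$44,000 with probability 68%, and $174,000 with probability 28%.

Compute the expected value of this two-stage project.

$16,168

EV(A) = 0.04 × (-49000) + 0.68 × (-44000) + 0.28 × 174000 = -1960 − 29920 + 48720 = 16840
Branch B: 16000 (certain)
Overall = 0.2 × 16840 + 0.8 × 16000 = 3368 + 12800 = 16168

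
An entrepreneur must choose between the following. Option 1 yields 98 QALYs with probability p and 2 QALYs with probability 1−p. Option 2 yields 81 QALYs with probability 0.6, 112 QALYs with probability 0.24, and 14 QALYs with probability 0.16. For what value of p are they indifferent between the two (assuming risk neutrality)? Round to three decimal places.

EV(Option 2) = 0.6 × 81 + 0.24 × 112 + 0.16 × 14 = 48.6 + 26.88 + 2.24 = 77.72
p·98 + (1−p)·2 = 77.72
96p + 2 = 77.72
p = (77.72 − 2) / 96

p = 0.789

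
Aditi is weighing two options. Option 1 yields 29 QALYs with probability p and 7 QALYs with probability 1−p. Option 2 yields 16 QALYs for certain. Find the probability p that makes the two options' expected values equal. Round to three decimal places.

p = 0.409

p·29 + (1−p)·7 = 16
22p + 7 = 16
p = (16 − 7) / 22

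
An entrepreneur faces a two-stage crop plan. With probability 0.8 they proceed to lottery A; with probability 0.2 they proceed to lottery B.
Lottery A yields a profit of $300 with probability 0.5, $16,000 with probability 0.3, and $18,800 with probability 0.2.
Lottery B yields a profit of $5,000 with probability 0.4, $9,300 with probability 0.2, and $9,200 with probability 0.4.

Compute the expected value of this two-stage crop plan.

$8,476

EV(A) = 0.5 × 300 + 0.3 × 16000 + 0.2 × 18800 = 150 + 4800 + 3760 = 8710
EV(B) = 0.4 × 5000 + 0.2 × 9300 + 0.4 × 9200 = 2000 + 1860 + 3680 = 7540
Overall = 0.8 × 8710 + 0.2 × 7540 = 6968 + 1508 = 8476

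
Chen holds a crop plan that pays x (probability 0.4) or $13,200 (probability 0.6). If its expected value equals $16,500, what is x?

0.4·x + 0.6·13200 = 16500
0.4·x = 16500 − 7920 = 8580
x = 8580 / 0.4 = 21450

x = $21,450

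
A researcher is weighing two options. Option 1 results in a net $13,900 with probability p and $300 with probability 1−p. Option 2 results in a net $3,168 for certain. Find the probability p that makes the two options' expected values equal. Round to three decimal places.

p = 0.211

p·13900 + (1−p)·300 = 3168
13600p + 300 = 3168
p = (3168 − 300) / 13600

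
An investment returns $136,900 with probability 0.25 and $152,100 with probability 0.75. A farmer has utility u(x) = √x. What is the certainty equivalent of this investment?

$148,225

E[u] = 0.25·√136900 + 0.75·√152100 = 0.25·370 + 0.75·390 = 385
CE = (385)² = 148225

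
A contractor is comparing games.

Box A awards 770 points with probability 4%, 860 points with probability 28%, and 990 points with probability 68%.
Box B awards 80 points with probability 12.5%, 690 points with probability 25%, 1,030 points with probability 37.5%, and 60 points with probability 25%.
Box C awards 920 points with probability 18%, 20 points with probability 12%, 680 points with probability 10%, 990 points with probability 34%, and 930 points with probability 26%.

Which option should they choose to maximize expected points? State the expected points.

Box A (944.8 points)

Box A = 0.04 × 770 + 0.28 × 860 + 0.68 × 990 = 30.8 + 240.8 + 673.2 = 944.8
Box B = 0.125 × 80 + 0.25 × 690 + 0.375 × 1030 + 0.25 × 60 = 10 + 172.5 + 386.25 + 15 = 583.75
Box C = 0.18 × 920 + 0.12 × 20 + 0.1 × 680 + 0.34 × 990 + 0.26 × 930 = 165.6 + 2.4 + 68 + 336.6 + 241.8 = 814.4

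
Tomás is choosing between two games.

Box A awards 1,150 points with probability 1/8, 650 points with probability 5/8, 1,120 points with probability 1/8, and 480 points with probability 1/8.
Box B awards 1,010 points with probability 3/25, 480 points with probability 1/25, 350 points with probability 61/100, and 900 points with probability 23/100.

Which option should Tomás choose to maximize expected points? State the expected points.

Box A = 1/8 × 1150 + 5/8 × 650 + 1/8 × 1120 + 1/8 × 480 = 143.75 + 406.25 + 140 + 60 = 750
Box B = 3/25 × 1010 + 1/25 × 480 + 61/100 × 350 + 23/100 × 900 = 121.2 + 19.2 + 213.5 + 207 = 560.9

Box A (750 points)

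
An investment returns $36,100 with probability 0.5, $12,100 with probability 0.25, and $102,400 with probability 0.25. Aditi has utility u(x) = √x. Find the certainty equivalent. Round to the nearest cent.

E[u] = 0.5·√36100 + 0.25·√12100 + 0.25·√102400 = 0.5·190 + 0.25·110 + 0.25·320 = 202.5
CE = (202.5)² = 41006.25

$41,006.25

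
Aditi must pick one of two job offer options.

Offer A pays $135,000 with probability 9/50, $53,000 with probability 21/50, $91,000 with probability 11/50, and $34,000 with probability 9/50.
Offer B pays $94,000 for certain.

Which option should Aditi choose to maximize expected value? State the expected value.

Offer A = 9/50 × 135000 + 21/50 × 53000 + 11/50 × 91000 + 9/50 × 34000 = 24300 + 22260 + 20020 + 6120 = 72700
Offer B: 94000 (certain)

Offer B ($94,000)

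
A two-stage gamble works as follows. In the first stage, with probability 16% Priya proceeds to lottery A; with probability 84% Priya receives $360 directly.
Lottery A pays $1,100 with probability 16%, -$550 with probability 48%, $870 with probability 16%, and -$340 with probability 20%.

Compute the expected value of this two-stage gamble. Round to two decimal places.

$299.71

EV(A) = 0.16 × 1100 + 0.48 × (-550) + 0.16 × 870 + 0.2 × (-340) = 176 − 264 + 139.2 − 68 = -16.8
Branch B: 360 (certain)
Overall = 0.16 × (-16.8) + 0.84 × 360 = -2.688 + 302.4 = 299.712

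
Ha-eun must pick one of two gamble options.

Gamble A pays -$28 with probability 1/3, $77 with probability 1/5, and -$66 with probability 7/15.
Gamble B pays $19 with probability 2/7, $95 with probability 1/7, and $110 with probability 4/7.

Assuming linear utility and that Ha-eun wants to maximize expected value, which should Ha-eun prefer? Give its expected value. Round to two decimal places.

Gamble B ($81.86)

Gamble A = 1/3 × (-28) + 1/5 × 77 + 7/15 × (-66) = -9.3333 + 15.4 − 30.8 = -24.7333
Gamble B = 2/7 × 19 + 1/7 × 95 + 4/7 × 110 = 5.4286 + 13.5714 + 62.8571 = 81.8571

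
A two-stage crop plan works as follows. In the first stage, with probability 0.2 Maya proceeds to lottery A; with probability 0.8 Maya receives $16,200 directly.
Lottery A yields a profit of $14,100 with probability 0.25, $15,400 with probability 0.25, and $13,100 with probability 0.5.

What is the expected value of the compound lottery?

$15,745

EV(A) = 0.25 × 14100 + 0.25 × 15400 + 0.5 × 13100 = 3525 + 3850 + 6550 = 13925
Branch B: 16200 (certain)
Overall = 0.2 × 13925 + 0.8 × 16200 = 2785 + 12960 = 15745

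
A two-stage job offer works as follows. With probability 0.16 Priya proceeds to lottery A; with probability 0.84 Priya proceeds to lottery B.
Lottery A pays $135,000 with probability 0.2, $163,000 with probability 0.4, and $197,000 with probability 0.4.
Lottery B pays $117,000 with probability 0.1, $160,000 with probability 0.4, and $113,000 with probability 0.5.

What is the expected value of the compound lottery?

$138,408

EV(A) = 0.2 × 135000 + 0.4 × 163000 + 0.4 × 197000 = 27000 + 65200 + 78800 = 171000
EV(B) = 0.1 × 117000 + 0.4 × 160000 + 0.5 × 113000 = 11700 + 64000 + 56500 = 132200
Overall = 0.16 × 171000 + 0.84 × 132200 = 27360 + 111048 = 138408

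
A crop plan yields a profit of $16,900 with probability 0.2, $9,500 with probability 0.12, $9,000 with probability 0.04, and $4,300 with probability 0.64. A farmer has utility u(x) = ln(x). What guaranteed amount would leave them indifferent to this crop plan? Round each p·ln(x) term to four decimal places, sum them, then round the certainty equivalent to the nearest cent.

E[u] = 0.2·ln(16900) + 0.12·ln(9500) + 0.04·ln(9000) + 0.64·ln(4300) = 1.9470 + 1.0991 + 0.3642 + 5.3545 = 8.7648
CE = e^8.7648 ≈ 6404.78

$6,404.78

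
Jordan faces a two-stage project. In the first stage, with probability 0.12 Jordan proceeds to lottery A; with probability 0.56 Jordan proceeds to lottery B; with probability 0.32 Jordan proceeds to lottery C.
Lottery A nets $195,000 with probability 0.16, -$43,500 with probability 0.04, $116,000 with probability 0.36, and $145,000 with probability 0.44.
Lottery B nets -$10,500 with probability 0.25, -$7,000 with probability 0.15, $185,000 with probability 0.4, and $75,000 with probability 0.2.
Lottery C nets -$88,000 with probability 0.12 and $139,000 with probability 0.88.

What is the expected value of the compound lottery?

EV(A) = 0.16 × 195000 + 0.04 × (-43500) + 0.36 × 116000 + 0.44 × 145000 = 31200 − 1740 + 41760 + 63800 = 135020
EV(B) = 0.25 × (-10500) + 0.15 × (-7000) + 0.4 × 185000 + 0.2 × 75000 = -2625 − 1050 + 74000 + 15000 = 85325
EV(C) = 0.12 × (-88000) + 0.88 × 139000 = -10560 + 122320 = 111760
Overall = 0.12 × 135020 + 0.56 × 85325 + 0.32 × 111760 = 16202.4 + 47782 + 35763.2 = 99747.6

$99,747.60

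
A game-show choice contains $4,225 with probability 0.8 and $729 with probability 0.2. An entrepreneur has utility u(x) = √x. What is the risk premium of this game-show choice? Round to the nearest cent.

$231.04

E[u] = 0.8·√4225 + 0.2·√729 = 0.8·65 + 0.2·27 = 57.4
CE = (57.4)² = 3294.76
Risk premium = EV − CE = 3525.8 − 3294.76 = 231.04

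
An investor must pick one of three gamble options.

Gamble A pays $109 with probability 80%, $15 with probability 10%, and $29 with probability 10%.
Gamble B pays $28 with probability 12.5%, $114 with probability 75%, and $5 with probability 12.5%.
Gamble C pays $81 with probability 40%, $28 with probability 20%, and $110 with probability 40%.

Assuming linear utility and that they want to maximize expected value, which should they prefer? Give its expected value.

Gamble A = 0.8 × 109 + 0.1 × 15 + 0.1 × 29 = 87.2 + 1.5 + 2.9 = 91.6
Gamble B = 0.125 × 28 + 0.75 × 114 + 0.125 × 5 = 3.5 + 85.5 + 0.625 = 89.625
Gamble C = 0.4 × 81 + 0.2 × 28 + 0.4 × 110 = 32.4 + 5.6 + 44 = 82

Gamble A ($91.60)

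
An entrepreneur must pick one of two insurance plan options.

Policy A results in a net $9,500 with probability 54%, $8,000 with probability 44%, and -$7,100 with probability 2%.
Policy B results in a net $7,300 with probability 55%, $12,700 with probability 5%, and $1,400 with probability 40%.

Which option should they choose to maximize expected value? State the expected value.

Policy A ($8,508)

Policy A = 0.54 × 9500 + 0.44 × 8000 + 0.02 × (-7100) = 5130 + 3520 − 142 = 8508
Policy B = 0.55 × 7300 + 0.05 × 12700 + 0.4 × 1400 = 4015 + 635 + 560 = 5210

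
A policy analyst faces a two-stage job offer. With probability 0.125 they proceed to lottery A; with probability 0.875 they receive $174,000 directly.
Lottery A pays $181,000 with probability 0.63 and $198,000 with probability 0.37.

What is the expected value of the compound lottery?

$175,661.25

EV(A) = 0.63 × 181000 + 0.37 × 198000 = 114030 + 73260 = 187290
Branch B: 174000 (certain)
Overall = 0.125 × 187290 + 0.875 × 174000 = 23411.25 + 152250 = 175661.25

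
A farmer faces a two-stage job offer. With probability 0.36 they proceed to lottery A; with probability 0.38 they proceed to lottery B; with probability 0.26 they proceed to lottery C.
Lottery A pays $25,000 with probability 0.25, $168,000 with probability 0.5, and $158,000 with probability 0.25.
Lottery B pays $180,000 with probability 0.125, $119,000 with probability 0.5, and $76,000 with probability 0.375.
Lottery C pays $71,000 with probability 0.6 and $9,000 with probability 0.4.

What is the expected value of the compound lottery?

$100,712

EV(A) = 0.25 × 25000 + 0.5 × 168000 + 0.25 × 158000 = 6250 + 84000 + 39500 = 129750
EV(B) = 0.125 × 180000 + 0.5 × 119000 + 0.375 × 76000 = 22500 + 59500 + 28500 = 110500
EV(C) = 0.6 × 71000 + 0.4 × 9000 = 42600 + 3600 = 46200
Overall = 0.36 × 129750 + 0.38 × 110500 + 0.26 × 46200 = 46710 + 41990 + 12012 = 100712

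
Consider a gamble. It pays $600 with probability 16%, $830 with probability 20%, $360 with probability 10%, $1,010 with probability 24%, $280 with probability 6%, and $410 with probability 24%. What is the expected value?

EV = 0.16 × 600 + 0.2 × 830 + 0.1 × 360 + 0.24 × 1010 + 0.06 × 280 + 0.24 × 410 = 96 + 166 + 36 + 242.4 + 16.8 + 98.4 = 655.6

$655.60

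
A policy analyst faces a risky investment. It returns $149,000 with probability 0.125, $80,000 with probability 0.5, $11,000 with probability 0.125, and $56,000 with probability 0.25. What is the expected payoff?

$74,000

EV = 0.125 × 149000 + 0.5 × 80000 + 0.125 × 11000 + 0.25 × 56000 = 18625 + 40000 + 1375 + 14000 = 74000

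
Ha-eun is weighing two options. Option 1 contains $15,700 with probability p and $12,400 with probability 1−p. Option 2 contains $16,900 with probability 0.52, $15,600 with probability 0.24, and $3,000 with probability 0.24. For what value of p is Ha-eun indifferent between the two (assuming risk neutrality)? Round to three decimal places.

EV(Option 2) = 0.52 × 16900 + 0.24 × 15600 + 0.24 × 3000 = 8788 + 3744 + 720 = 13252
p·15700 + (1−p)·12400 = 13252
3300p + 12400 = 13252
p = (13252 − 12400) / 3300

p = 0.258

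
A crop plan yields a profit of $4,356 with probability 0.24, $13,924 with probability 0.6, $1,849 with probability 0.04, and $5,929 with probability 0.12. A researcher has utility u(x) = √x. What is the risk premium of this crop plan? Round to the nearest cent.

$659.52

E[u] = 0.24·√4356 + 0.6·√13924 + 0.04·√1849 + 0.12·√5929 = 0.24·66 + 0.6·118 + 0.04·43 + 0.12·77 = 97.6
CE = (97.6)² = 9525.76
Risk premium = EV − CE = 10185.28 − 9525.76 = 659.52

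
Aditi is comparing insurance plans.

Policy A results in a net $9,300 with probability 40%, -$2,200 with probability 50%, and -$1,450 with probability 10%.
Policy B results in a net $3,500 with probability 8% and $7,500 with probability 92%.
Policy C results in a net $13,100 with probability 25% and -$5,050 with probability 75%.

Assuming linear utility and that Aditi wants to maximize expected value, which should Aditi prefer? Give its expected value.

Policy B ($7,180)

Policy A = 0.4 × 9300 + 0.5 × (-2200) + 0.1 × (-1450) = 3720 − 1100 − 145 = 2475
Policy B = 0.08 × 3500 + 0.92 × 7500 = 280 + 6900 = 7180
Policy C = 0.25 × 13100 + 0.75 × (-5050) = 3275 − 3787.5 = -512.5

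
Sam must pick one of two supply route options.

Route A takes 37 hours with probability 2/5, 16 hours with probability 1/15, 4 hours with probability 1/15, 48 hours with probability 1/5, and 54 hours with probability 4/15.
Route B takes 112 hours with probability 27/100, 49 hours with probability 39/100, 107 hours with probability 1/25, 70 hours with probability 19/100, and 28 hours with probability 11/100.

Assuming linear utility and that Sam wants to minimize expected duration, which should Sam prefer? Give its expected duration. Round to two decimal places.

Route A = 2/5 × 37 + 1/15 × 16 + 1/15 × 4 + 1/5 × 48 + 4/15 × 54 = 14.8 + 1.0667 + 0.2667 + 9.6 + 14.4 = 40.1333
Route B = 27/100 × 112 + 39/100 × 49 + 1/25 × 107 + 19/100 × 70 + 11/100 × 28 = 30.24 + 19.11 + 4.28 + 13.3 + 3.08 = 70.01

Route A (40.13 hours)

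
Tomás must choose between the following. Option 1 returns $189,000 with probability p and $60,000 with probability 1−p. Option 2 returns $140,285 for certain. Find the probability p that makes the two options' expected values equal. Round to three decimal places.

p·189000 + (1−p)·60000 = 140285
129000p + 60000 = 140285
p = (140285 − 60000) / 129000

p = 0.622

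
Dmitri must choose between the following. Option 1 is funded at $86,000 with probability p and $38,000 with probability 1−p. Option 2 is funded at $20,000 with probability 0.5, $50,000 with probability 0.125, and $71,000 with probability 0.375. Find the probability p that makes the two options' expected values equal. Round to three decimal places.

EV(Option 2) = 0.5 × 20000 + 0.125 × 50000 + 0.375 × 71000 = 10000 + 6250 + 26625 = 42875
p·86000 + (1−p)·38000 = 42875
48000p + 38000 = 42875
p = (42875 − 38000) / 48000

p = 0.102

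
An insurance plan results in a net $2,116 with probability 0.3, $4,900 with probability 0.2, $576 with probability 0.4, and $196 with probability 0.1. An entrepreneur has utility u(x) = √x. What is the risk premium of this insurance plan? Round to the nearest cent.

E[u] = 0.3·√2116 + 0.2·√4900 + 0.4·√576 + 0.1·√196 = 0.3·46 + 0.2·70 + 0.4·24 + 0.1·14 = 38.8
CE = (38.8)² = 1505.44
Risk premium = EV − CE = 1864.8 − 1505.44 = 359.36

$359.36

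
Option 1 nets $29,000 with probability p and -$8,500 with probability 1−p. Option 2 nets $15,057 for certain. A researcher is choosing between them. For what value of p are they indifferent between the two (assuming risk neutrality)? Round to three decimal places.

p = 0.628

p·29000 + (1−p)·(-8500) = 15057
37500p − 8500 = 15057
p = (15057 + 8500) / 37500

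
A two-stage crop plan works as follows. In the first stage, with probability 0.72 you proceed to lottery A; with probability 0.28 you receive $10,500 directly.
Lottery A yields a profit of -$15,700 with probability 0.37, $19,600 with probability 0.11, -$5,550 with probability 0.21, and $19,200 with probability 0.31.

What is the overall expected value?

$3,756.12

EV(A) = 0.37 × (-15700) + 0.11 × 19600 + 0.21 × (-5550) + 0.31 × 19200 = -5809 + 2156 − 1165.5 + 5952 = 1133.5
Branch B: 10500 (certain)
Overall = 0.72 × 1133.5 + 0.28 × 10500 = 816.12 + 2940 = 3756.12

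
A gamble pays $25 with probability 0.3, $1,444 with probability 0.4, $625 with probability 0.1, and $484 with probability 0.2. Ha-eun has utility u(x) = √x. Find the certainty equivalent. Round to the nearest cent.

$556.96

E[u] = 0.3·√25 + 0.4·√1444 + 0.1·√625 + 0.2·√484 = 0.3·5 + 0.4·38 + 0.1·25 + 0.2·22 = 23.6
CE = (23.6)² = 556.96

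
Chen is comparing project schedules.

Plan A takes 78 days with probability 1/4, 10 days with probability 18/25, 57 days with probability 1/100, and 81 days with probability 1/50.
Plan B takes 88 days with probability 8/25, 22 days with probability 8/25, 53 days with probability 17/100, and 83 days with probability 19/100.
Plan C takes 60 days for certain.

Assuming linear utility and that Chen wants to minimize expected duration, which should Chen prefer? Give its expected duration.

Plan A (28.89 days)

Plan A = 1/4 × 78 + 18/25 × 10 + 1/100 × 57 + 1/50 × 81 = 19.5 + 7.2 + 0.57 + 1.62 = 28.89
Plan B = 8/25 × 88 + 8/25 × 22 + 17/100 × 53 + 19/100 × 83 = 28.16 + 7.04 + 9.01 + 15.77 = 59.98
Plan C: 60 (certain)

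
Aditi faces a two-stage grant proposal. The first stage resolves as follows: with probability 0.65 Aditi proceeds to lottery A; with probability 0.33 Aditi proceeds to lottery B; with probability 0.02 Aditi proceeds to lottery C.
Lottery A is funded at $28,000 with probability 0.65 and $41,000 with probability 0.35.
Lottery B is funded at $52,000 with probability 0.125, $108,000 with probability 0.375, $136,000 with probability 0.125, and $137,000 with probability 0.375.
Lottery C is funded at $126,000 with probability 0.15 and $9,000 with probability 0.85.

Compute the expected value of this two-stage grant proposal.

$59,762.25

EV(A) = 0.65 × 28000 + 0.35 × 41000 = 18200 + 14350 = 32550
EV(B) = 0.125 × 52000 + 0.375 × 108000 + 0.125 × 136000 + 0.375 × 137000 = 6500 + 40500 + 17000 + 51375 = 115375
EV(C) = 0.15 × 126000 + 0.85 × 9000 = 18900 + 7650 = 26550
Overall = 0.65 × 32550 + 0.33 × 115375 + 0.02 × 26550 = 21157.5 + 38073.75 + 531 = 59762.25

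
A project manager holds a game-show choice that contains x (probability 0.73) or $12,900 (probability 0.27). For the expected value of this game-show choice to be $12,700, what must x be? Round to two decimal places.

0.73·x + 0.27·12900 = 12700
0.73·x = 12700 − 3483 = 9217
x = 9217 / 0.73 = 12626.0274

x = $12,626.03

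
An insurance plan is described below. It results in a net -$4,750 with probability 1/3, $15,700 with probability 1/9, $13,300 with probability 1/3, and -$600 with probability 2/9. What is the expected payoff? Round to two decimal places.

$4,461.11

EV = 1/3 × (-4750) + 1/9 × 15700 + 1/3 × 13300 + 2/9 × (-600) = -1583.3333 + 1744.4444 + 4433.3333 − 133.3333 = 4461.1111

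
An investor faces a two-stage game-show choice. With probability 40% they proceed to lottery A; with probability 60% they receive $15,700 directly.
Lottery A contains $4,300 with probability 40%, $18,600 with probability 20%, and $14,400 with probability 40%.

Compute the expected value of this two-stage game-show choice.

$13,900

EV(A) = 0.4 × 4300 + 0.2 × 18600 + 0.4 × 14400 = 1720 + 3720 + 5760 = 11200
Branch B: 15700 (certain)
Overall = 0.4 × 11200 + 0.6 × 15700 = 4480 + 9420 = 13900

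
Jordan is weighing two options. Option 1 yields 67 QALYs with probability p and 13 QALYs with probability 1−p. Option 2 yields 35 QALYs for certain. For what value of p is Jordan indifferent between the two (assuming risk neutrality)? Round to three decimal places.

p = 0.407

p·67 + (1−p)·13 = 35
54p + 13 = 35
p = (35 − 13) / 54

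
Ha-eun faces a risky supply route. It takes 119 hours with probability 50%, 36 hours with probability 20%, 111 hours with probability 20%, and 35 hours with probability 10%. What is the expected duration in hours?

EV = 0.5 × 119 + 0.2 × 36 + 0.2 × 111 + 0.1 × 35 = 59.5 + 7.2 + 22.2 + 3.5 = 92.4

92.4 hours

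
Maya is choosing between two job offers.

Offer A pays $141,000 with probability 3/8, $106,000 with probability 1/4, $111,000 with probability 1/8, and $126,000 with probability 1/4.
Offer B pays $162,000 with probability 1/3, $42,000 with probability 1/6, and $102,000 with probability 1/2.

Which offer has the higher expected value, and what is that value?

Offer A = 3/8 × 141000 + 1/4 × 106000 + 1/8 × 111000 + 1/4 × 126000 = 52875 + 26500 + 13875 + 31500 = 124750
Offer B = 1/3 × 162000 + 1/6 × 42000 + 1/2 × 102000 = 54000 + 7000 + 51000 = 112000

Offer A ($124,750)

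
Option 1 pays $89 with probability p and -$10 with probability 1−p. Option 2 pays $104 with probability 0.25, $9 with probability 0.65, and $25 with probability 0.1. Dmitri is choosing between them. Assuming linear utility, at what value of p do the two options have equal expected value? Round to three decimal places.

p = 0.448

EV(Option 2) = 0.25 × 104 + 0.65 × 9 + 0.1 × 25 = 26 + 5.85 + 2.5 = 34.35
p·89 + (1−p)·(-10) = 34.35
99p − 10 = 34.35
p = (34.35 + 10) / 99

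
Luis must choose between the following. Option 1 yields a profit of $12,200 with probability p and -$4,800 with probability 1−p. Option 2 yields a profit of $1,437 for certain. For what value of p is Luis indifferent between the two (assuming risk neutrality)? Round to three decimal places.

p·12200 + (1−p)·(-4800) = 1437
17000p − 4800 = 1437
p = (1437 + 4800) / 17000

p = 0.367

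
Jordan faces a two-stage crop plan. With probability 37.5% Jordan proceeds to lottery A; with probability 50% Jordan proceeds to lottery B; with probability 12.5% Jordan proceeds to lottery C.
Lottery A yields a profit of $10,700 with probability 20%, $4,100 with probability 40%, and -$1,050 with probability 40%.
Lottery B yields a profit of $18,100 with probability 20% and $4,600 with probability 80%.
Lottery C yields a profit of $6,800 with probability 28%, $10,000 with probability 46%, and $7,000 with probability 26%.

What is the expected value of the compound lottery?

$5,950.50

EV(A) = 0.2 × 10700 + 0.4 × 4100 + 0.4 × (-1050) = 2140 + 1640 − 420 = 3360
EV(B) = 0.2 × 18100 + 0.8 × 4600 = 3620 + 3680 = 7300
EV(C) = 0.28 × 6800 + 0.46 × 10000 + 0.26 × 7000 = 1904 + 4600 + 1820 = 8324
Overall = 0.375 × 3360 + 0.5 × 7300 + 0.125 × 8324 = 1260 + 3650 + 1040.5 = 5950.5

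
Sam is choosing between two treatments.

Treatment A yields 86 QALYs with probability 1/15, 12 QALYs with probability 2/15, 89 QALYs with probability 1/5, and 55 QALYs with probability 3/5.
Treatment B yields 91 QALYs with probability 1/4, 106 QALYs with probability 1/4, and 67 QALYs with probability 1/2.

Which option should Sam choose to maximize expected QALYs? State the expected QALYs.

Treatment B (82.75 QALYs)

Treatment A = 1/15 × 86 + 2/15 × 12 + 1/5 × 89 + 3/5 × 55 = 5.7333 + 1.6 + 17.8 + 33 = 58.1333
Treatment B = 1/4 × 91 + 1/4 × 106 + 1/2 × 67 = 22.75 + 26.5 + 33.5 = 82.75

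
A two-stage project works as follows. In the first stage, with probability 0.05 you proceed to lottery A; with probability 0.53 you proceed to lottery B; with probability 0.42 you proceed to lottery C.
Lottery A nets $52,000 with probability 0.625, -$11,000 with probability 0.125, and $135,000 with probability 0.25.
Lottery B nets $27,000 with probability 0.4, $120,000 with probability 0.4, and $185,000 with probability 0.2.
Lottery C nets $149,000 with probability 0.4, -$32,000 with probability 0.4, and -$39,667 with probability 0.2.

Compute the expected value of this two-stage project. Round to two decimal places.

$70,341.72

EV(A) = 0.625 × 52000 + 0.125 × (-11000) + 0.25 × 135000 = 32500 − 1375 + 33750 = 64875
EV(B) = 0.4 × 27000 + 0.4 × 120000 + 0.2 × 185000 = 10800 + 48000 + 37000 = 95800
EV(C) = 0.4 × 149000 + 0.4 × (-32000) + 0.2 × (-39667) = 59600 − 12800 − 7933.4 = 38866.6
Overall = 0.05 × 64875 + 0.53 × 95800 + 0.42 × 38866.6 = 3243.75 + 50774 + 16323.972 = 70341.722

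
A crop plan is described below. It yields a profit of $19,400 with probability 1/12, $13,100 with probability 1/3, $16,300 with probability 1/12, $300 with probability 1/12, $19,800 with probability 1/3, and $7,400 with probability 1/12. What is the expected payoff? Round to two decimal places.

EV = 1/12 × 19400 + 1/3 × 13100 + 1/12 × 16300 + 1/12 × 300 + 1/3 × 19800 + 1/12 × 7400 = 1616.6667 + 4366.6667 + 1358.3333 + 25 + 6600 + 616.6667 = 14583.3333

$14,583.33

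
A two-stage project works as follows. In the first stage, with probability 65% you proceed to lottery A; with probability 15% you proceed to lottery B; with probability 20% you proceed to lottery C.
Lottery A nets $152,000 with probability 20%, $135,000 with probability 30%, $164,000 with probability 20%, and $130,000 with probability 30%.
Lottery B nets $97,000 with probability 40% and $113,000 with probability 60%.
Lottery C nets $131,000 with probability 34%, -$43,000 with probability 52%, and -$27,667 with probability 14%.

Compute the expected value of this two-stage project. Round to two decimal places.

$112,406.32

EV(A) = 0.2 × 152000 + 0.3 × 135000 + 0.2 × 164000 + 0.3 × 130000 = 30400 + 40500 + 32800 + 39000 = 142700
EV(B) = 0.4 × 97000 + 0.6 × 113000 = 38800 + 67800 = 106600
EV(C) = 0.34 × 131000 + 0.52 × (-43000) + 0.14 × (-27667) = 44540 − 22360 − 3873.38 = 18306.62
Overall = 0.65 × 142700 + 0.15 × 106600 + 0.2 × 18306.62 = 92755 + 15990 + 3661.324 = 112406.324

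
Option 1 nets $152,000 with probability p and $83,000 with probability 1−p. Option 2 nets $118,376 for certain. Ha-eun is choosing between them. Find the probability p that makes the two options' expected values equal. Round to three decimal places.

p·152000 + (1−p)·83000 = 118376
69000p + 83000 = 118376
p = (118376 − 83000) / 69000

p = 0.513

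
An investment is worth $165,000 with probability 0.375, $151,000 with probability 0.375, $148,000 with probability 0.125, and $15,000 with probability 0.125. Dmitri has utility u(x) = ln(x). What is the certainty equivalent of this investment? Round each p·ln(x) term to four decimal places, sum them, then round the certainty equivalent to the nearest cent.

E[u] = 0.375·ln(165000) + 0.375·ln(151000) + 0.125·ln(148000) + 0.125·ln(15000) = 4.5051 + 4.4719 + 1.4881 + 1.2020 = 11.6671
CE = e^11.6671 ≈ 116669.45

$116,669.45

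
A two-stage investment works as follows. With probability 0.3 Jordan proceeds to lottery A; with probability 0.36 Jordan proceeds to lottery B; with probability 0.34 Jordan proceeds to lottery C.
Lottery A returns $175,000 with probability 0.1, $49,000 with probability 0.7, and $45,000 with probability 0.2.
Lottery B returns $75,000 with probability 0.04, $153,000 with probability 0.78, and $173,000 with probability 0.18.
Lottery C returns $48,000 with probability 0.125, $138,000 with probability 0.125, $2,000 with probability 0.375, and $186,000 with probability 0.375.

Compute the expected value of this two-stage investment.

EV(A) = 0.1 × 175000 + 0.7 × 49000 + 0.2 × 45000 = 17500 + 34300 + 9000 = 60800
EV(B) = 0.04 × 75000 + 0.78 × 153000 + 0.18 × 173000 = 3000 + 119340 + 31140 = 153480
EV(C) = 0.125 × 48000 + 0.125 × 138000 + 0.375 × 2000 + 0.375 × 186000 = 6000 + 17250 + 750 + 69750 = 93750
Overall = 0.3 × 60800 + 0.36 × 153480 + 0.34 × 93750 = 18240 + 55252.8 + 31875 = 105367.8

$105,367.80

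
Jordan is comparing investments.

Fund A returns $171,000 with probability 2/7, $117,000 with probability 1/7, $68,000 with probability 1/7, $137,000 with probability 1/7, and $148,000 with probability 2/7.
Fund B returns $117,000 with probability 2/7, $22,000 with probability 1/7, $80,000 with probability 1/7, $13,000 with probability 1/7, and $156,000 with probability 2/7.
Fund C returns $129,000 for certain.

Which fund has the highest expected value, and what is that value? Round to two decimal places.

Fund A = 2/7 × 171000 + 1/7 × 117000 + 1/7 × 68000 + 1/7 × 137000 + 2/7 × 148000 = 48857.1429 + 16714.2857 + 9714.2857 + 19571.4286 + 42285.7143 = 137142.8571
Fund B = 2/7 × 117000 + 1/7 × 22000 + 1/7 × 80000 + 1/7 × 13000 + 2/7 × 156000 = 33428.5714 + 3142.8571 + 11428.5714 + 1857.1429 + 44571.4286 = 94428.5714
Fund C: 129000 (certain)

Fund A ($137,142.86)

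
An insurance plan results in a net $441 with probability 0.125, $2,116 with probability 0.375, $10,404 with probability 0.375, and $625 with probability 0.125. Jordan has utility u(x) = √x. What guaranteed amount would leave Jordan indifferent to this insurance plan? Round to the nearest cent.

E[u] = 0.125·√441 + 0.375·√2116 + 0.375·√10404 + 0.125·√625 = 0.125·21 + 0.375·46 + 0.375·102 + 0.125·25 = 61.25
CE = (61.25)² = 3751.5625

$3,751.56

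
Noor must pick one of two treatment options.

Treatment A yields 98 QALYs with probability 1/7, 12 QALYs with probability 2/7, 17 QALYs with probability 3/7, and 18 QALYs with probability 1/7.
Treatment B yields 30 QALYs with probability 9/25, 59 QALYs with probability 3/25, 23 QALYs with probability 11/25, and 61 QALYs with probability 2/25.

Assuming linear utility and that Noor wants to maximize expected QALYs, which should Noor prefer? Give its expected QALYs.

Treatment A = 1/7 × 98 + 2/7 × 12 + 3/7 × 17 + 1/7 × 18 = 14 + 3.4286 + 7.2857 + 2.5714 = 27.2857
Treatment B = 9/25 × 30 + 3/25 × 59 + 11/25 × 23 + 2/25 × 61 = 10.8 + 7.08 + 10.12 + 4.88 = 32.88

Treatment B (32.88 QALYs)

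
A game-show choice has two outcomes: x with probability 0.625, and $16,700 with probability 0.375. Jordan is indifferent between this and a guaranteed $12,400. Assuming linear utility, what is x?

x = $9,820

0.625·x + 0.375·16700 = 12400
0.625·x = 12400 − 6262.5 = 6137.5
x = 6137.5 / 0.625 = 9820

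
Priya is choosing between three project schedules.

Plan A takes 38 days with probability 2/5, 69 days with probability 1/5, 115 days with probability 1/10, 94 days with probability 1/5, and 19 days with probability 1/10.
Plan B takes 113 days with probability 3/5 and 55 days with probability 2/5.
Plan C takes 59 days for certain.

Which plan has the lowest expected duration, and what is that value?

Plan A = 2/5 × 38 + 1/5 × 69 + 1/10 × 115 + 1/5 × 94 + 1/10 × 19 = 15.2 + 13.8 + 11.5 + 18.8 + 1.9 = 61.2
Plan B = 3/5 × 113 + 2/5 × 55 = 67.8 + 22 = 89.8
Plan C: 59 (certain)

Plan C (59 days)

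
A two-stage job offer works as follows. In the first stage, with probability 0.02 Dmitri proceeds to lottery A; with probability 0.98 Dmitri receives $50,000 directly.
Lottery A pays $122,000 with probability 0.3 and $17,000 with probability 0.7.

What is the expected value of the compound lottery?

$49,970

EV(A) = 0.3 × 122000 + 0.7 × 17000 = 36600 + 11900 = 48500
Branch B: 50000 (certain)
Overall = 0.02 × 48500 + 0.98 × 50000 = 970 + 49000 = 49970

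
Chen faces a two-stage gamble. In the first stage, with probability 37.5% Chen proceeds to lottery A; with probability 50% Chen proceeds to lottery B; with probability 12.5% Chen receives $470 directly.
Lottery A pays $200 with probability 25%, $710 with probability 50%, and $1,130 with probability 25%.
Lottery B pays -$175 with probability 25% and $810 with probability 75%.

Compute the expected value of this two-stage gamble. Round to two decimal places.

EV(A) = 0.25 × 200 + 0.5 × 710 + 0.25 × 1130 = 50 + 355 + 282.5 = 687.5
EV(B) = 0.25 × (-175) + 0.75 × 810 = -43.75 + 607.5 = 563.75
Branch C: 470 (certain)
Overall = 0.375 × 687.5 + 0.5 × 563.75 + 0.125 × 470 = 257.8125 + 281.875 + 58.75 = 598.4375

$598.44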